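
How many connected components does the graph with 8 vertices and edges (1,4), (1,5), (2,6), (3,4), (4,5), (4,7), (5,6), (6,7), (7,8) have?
1 (components: {1, 2, 3, 4, 5, 6, 7, 8})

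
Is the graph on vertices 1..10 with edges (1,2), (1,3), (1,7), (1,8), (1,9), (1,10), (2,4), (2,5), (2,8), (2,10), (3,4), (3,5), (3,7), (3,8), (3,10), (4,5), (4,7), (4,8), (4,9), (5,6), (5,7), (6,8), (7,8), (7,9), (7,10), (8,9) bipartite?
No (odd cycle of length 3: 7 -> 1 -> 3 -> 7)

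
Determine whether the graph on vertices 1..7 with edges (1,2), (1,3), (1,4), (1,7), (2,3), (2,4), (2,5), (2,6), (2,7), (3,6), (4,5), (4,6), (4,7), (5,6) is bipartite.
No (odd cycle of length 3: 7 -> 1 -> 4 -> 7)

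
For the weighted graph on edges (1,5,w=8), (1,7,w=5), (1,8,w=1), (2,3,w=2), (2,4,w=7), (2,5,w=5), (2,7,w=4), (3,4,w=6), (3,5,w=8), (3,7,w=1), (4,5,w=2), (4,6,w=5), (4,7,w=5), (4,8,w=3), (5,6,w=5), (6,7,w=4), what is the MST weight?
18 (MST edges: (1,7,w=5), (1,8,w=1), (2,3,w=2), (3,7,w=1), (4,5,w=2), (4,8,w=3), (6,7,w=4); sum of weights 5 + 1 + 2 + 1 + 2 + 3 + 4 = 18)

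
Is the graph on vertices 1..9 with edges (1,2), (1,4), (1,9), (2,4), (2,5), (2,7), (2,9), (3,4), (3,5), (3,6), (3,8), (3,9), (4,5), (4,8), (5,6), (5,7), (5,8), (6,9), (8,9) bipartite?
No (odd cycle of length 3: 4 -> 1 -> 2 -> 4)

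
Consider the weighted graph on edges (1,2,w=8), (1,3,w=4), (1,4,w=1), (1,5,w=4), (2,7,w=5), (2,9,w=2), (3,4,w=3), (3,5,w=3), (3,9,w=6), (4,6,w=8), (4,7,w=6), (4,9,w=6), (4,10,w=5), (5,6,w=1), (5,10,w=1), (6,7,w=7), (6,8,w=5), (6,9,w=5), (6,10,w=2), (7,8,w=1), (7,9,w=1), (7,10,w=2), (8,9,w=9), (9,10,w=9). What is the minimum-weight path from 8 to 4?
7 (path: 8 -> 7 -> 4; weights 1 + 6 = 7)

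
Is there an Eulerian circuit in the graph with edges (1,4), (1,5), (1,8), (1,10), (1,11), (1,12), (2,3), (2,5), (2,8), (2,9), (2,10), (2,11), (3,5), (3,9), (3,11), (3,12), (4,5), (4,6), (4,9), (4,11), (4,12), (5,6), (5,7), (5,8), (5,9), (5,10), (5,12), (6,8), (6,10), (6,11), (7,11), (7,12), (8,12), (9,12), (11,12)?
No (6 vertices have odd degree: {3, 6, 7, 8, 9, 11}; Eulerian circuit requires 0)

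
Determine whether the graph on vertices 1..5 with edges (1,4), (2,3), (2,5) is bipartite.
Yes. Partition: {1, 2}, {3, 4, 5}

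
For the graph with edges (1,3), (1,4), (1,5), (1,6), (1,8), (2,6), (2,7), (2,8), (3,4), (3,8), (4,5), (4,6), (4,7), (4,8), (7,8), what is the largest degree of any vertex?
6 (attained at vertex 4)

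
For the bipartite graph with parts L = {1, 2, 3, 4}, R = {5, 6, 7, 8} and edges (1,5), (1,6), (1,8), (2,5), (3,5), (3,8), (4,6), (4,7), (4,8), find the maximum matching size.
4 (matching: (1,6), (2,5), (3,8), (4,7); upper bound min(|L|,|R|) = min(4,4) = 4)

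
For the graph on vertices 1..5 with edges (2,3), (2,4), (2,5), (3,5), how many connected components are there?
2 (components: {1}, {2, 3, 4, 5})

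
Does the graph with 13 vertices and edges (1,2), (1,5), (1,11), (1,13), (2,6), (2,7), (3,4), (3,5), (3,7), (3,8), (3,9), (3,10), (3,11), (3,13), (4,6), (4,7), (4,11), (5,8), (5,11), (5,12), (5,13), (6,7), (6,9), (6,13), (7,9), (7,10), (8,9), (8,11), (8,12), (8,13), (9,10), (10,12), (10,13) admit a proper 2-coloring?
No (odd cycle of length 3: 5 -> 1 -> 11 -> 5)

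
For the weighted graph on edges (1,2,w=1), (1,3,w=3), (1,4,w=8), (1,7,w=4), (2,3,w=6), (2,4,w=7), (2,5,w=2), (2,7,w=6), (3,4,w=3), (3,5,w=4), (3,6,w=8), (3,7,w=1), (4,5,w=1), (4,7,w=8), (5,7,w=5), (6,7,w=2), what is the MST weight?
10 (MST edges: (1,2,w=1), (1,3,w=3), (2,5,w=2), (3,7,w=1), (4,5,w=1), (6,7,w=2); sum of weights 1 + 3 + 2 + 1 + 1 + 2 = 10)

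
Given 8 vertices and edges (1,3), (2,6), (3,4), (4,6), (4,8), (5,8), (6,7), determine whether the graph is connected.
Yes (BFS from 1 visits [1, 3, 4, 6, 8, 2, 7, 5] — all 8 vertices reached)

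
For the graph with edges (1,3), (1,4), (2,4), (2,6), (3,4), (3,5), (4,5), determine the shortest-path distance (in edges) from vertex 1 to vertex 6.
3 (path: 1 -> 4 -> 2 -> 6, 3 edges)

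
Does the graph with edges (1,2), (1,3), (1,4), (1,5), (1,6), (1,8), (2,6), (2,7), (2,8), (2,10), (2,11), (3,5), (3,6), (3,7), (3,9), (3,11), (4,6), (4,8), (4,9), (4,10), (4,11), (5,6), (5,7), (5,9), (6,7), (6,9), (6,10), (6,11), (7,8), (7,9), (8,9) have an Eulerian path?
No (4 vertices have odd degree: {5, 6, 8, 10}; Eulerian path requires 0 or 2)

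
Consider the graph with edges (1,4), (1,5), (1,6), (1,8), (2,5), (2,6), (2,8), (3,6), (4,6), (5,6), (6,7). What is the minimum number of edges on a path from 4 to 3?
2 (path: 4 -> 6 -> 3, 2 edges)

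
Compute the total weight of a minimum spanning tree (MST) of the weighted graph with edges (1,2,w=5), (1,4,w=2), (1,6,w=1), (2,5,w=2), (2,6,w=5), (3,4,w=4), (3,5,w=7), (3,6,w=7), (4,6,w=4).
14 (MST edges: (1,2,w=5), (1,4,w=2), (1,6,w=1), (2,5,w=2), (3,4,w=4); sum of weights 5 + 2 + 1 + 2 + 4 = 14)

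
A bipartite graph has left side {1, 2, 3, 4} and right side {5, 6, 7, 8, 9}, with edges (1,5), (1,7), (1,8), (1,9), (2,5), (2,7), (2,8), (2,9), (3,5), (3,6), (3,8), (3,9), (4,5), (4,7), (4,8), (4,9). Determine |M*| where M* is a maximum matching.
4 (matching: (1,9), (2,8), (3,6), (4,7); upper bound min(|L|,|R|) = min(4,5) = 4)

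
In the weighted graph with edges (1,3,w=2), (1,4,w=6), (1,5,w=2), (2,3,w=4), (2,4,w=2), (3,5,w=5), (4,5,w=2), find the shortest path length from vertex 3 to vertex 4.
6 (path: 3 -> 2 -> 4; weights 4 + 2 = 6)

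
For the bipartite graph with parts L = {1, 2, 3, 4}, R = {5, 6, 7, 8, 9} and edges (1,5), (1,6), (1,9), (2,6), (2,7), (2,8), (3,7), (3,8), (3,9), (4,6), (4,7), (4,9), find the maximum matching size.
4 (matching: (1,9), (2,8), (3,7), (4,6); upper bound min(|L|,|R|) = min(4,5) = 4)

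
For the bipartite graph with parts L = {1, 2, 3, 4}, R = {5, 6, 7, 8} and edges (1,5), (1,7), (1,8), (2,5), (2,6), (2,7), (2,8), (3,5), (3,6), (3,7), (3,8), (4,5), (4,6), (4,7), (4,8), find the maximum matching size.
4 (matching: (1,8), (2,7), (3,6), (4,5); upper bound min(|L|,|R|) = min(4,4) = 4)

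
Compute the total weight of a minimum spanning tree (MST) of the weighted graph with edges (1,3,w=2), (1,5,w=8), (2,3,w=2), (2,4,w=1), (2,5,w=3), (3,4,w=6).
8 (MST edges: (1,3,w=2), (2,3,w=2), (2,4,w=1), (2,5,w=3); sum of weights 2 + 2 + 1 + 3 = 8)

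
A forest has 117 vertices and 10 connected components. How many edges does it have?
107 (Each of the 10 component trees on V_i vertices has V_i - 1 edges; summing gives V - C = 117 - 10 = 107)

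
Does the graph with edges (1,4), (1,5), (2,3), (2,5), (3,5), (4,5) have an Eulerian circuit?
Yes (the graph is connected and all 5 vertices have even degree)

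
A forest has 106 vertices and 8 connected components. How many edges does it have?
98 (Each of the 8 component trees on V_i vertices has V_i - 1 edges; summing gives V - C = 106 - 8 = 98)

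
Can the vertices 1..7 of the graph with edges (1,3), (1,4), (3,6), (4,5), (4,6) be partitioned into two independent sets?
Yes. Partition: {1, 2, 5, 6, 7}, {3, 4}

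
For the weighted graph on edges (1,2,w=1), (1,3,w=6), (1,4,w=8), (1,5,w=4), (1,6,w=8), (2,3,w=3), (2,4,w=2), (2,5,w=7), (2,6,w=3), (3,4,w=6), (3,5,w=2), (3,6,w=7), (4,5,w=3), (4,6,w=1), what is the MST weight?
9 (MST edges: (1,2,w=1), (2,3,w=3), (2,4,w=2), (3,5,w=2), (4,6,w=1); sum of weights 1 + 3 + 2 + 2 + 1 = 9)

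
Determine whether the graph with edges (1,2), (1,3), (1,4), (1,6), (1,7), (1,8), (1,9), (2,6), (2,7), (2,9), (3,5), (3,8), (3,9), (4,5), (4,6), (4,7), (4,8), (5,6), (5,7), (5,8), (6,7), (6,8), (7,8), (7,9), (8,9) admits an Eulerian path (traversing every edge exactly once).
No (6 vertices have odd degree: {1, 4, 5, 7, 8, 9}; Eulerian path requires 0 or 2)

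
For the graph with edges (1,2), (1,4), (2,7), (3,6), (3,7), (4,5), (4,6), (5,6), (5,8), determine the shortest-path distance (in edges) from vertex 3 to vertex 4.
2 (path: 3 -> 6 -> 4, 2 edges)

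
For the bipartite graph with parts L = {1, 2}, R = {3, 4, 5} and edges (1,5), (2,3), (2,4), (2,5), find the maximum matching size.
2 (matching: (1,5), (2,4); upper bound min(|L|,|R|) = min(2,3) = 2)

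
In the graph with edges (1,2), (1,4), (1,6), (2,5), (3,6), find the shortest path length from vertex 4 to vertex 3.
3 (path: 4 -> 1 -> 6 -> 3, 3 edges)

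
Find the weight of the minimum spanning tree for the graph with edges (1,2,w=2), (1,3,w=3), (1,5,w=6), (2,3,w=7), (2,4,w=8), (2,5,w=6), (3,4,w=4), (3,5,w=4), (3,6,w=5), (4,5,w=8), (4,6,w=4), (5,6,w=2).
15 (MST edges: (1,2,w=2), (1,3,w=3), (3,4,w=4), (3,5,w=4), (5,6,w=2); sum of weights 2 + 3 + 4 + 4 + 2 = 15)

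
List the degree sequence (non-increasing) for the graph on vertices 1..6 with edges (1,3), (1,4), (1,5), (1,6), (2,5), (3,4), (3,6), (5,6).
[4, 3, 3, 3, 2, 1] (degrees: deg(1)=4, deg(2)=1, deg(3)=3, deg(4)=2, deg(5)=3, deg(6)=3)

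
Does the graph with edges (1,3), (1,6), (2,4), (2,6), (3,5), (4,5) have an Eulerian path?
Yes — and in fact it has an Eulerian circuit (the graph is connected and all 6 vertices have even degree)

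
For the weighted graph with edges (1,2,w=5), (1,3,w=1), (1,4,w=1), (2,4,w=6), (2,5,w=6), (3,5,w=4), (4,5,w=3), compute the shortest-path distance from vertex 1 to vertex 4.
1 (path: 1 -> 4; weights 1 = 1)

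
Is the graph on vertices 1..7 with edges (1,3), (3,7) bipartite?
Yes. Partition: {1, 2, 4, 5, 6, 7}, {3}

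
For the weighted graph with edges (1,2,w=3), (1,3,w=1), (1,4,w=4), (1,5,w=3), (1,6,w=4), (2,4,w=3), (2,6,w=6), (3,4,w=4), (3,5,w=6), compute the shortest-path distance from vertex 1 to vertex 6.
4 (path: 1 -> 6; weights 4 = 4)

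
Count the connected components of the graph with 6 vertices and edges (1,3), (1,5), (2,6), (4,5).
2 (components: {1, 3, 4, 5}, {2, 6})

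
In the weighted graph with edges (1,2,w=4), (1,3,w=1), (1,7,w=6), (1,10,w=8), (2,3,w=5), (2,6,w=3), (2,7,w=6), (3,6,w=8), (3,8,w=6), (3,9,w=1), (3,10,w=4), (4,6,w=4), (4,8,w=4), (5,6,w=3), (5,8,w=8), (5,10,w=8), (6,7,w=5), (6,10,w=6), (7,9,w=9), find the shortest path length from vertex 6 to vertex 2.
3 (path: 6 -> 2; weights 3 = 3)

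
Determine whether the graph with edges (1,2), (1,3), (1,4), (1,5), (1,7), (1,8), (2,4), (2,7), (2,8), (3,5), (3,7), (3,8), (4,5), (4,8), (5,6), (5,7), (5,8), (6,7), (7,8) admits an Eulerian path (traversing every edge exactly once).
Yes — and in fact it has an Eulerian circuit (the graph is connected and all 8 vertices have even degree)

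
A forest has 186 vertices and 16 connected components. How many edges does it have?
170 (Each of the 16 component trees on V_i vertices has V_i - 1 edges; summing gives V - C = 186 - 16 = 170)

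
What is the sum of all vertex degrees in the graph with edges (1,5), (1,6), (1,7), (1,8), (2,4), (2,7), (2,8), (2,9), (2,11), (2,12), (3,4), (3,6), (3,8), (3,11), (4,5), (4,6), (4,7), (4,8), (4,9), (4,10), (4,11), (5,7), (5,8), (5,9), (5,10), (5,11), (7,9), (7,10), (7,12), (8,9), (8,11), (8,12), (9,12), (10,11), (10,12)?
70 (handshake: sum of degrees = 2|E| = 2 x 35 = 70)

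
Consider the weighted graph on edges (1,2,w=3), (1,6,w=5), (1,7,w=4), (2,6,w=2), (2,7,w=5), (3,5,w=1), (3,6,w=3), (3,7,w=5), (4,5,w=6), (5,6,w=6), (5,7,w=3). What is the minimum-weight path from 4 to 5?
6 (path: 4 -> 5; weights 6 = 6)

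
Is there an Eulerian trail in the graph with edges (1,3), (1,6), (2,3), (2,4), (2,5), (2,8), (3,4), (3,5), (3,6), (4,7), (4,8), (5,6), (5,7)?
Yes (the graph is connected and exactly 2 vertices have odd degree: {3, 6}; any Eulerian path must start and end at those)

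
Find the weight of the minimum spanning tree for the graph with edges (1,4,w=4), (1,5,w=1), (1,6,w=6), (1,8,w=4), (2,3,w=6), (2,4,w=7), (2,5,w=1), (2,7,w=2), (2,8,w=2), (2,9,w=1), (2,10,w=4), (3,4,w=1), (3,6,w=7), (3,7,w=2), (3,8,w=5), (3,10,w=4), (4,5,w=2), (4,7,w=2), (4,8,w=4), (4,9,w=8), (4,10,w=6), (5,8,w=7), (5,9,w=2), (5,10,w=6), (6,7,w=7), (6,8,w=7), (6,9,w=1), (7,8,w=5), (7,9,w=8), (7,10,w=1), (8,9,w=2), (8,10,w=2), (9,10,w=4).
12 (MST edges: (1,5,w=1), (2,5,w=1), (2,7,w=2), (2,8,w=2), (2,9,w=1), (3,4,w=1), (3,7,w=2), (6,9,w=1), (7,10,w=1); sum of weights 1 + 1 + 2 + 2 + 1 + 1 + 2 + 1 + 1 = 12)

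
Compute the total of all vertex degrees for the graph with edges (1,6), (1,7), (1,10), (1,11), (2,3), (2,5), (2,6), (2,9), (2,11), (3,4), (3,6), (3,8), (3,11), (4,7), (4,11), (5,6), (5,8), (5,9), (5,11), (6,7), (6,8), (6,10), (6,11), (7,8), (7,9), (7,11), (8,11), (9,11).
56 (handshake: sum of degrees = 2|E| = 2 x 28 = 56)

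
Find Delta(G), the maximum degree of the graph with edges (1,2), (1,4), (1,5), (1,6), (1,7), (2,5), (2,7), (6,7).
5 (attained at vertex 1)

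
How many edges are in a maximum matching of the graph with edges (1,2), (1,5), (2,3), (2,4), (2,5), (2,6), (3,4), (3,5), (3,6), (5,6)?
3 (matching: (1,2), (3,4), (5,6); upper bound floor(n/2) = floor(6/2) = 3)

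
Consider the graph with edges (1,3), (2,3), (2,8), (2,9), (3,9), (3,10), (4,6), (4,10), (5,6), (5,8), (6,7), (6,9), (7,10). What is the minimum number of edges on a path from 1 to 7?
3 (path: 1 -> 3 -> 10 -> 7, 3 edges)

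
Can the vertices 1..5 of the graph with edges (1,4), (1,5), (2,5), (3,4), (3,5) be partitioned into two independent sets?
Yes. Partition: {1, 2, 3}, {4, 5}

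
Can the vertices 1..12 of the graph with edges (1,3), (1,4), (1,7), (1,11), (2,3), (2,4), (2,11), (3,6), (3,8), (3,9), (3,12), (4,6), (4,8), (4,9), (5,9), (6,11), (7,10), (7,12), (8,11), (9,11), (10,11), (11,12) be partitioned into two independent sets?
Yes. Partition: {1, 2, 6, 8, 9, 10, 12}, {3, 4, 5, 7, 11}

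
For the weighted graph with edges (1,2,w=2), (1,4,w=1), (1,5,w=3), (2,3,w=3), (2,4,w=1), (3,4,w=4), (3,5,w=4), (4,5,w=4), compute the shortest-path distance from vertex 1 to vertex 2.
2 (path: 1 -> 2; weights 2 = 2)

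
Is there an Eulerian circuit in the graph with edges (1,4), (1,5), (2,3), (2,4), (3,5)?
Yes (the graph is connected and all 5 vertices have even degree)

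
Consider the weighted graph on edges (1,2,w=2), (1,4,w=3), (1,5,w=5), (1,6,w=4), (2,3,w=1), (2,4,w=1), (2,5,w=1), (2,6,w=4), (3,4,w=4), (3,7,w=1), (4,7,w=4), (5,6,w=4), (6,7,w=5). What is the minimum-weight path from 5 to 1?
3 (path: 5 -> 2 -> 1; weights 1 + 2 = 3)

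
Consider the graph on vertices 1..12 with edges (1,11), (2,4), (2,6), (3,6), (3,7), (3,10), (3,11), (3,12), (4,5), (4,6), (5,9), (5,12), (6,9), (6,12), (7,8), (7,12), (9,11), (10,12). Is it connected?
Yes (BFS from 1 visits [1, 11, 3, 9, 6, 7, 10, 12, 5, 2, 4, 8] — all 12 vertices reached)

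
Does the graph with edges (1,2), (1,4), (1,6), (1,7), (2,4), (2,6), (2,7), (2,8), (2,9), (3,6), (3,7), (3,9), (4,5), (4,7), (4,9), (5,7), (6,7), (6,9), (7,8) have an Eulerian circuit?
No (4 vertices have odd degree: {3, 4, 6, 7}; Eulerian circuit requires 0)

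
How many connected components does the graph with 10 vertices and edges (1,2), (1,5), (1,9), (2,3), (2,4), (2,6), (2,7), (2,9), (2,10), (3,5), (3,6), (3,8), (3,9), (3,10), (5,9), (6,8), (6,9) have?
1 (components: {1, 2, 3, 4, 5, 6, 7, 8, 9, 10})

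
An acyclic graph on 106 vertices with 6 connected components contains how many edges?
100 (Each of the 6 component trees on V_i vertices has V_i - 1 edges; summing gives V - C = 106 - 6 = 100)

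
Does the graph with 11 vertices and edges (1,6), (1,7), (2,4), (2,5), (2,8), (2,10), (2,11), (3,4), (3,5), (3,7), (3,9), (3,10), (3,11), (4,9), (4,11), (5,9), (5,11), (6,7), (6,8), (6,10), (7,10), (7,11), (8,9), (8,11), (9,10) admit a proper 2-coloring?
No (odd cycle of length 3: 7 -> 1 -> 6 -> 7)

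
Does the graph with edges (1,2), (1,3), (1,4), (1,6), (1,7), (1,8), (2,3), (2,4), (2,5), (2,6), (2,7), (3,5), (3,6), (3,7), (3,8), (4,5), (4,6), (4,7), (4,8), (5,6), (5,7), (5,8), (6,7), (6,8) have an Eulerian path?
Yes (the graph is connected and exactly 2 vertices have odd degree: {6, 8}; any Eulerian path must start and end at those)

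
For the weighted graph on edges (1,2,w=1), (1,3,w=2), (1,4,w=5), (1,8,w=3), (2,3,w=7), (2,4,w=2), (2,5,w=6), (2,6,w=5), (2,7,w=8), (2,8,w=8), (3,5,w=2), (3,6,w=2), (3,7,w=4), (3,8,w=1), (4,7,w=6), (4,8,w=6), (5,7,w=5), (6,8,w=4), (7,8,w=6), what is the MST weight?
14 (MST edges: (1,2,w=1), (1,3,w=2), (2,4,w=2), (3,5,w=2), (3,6,w=2), (3,7,w=4), (3,8,w=1); sum of weights 1 + 2 + 2 + 2 + 2 + 4 + 1 = 14)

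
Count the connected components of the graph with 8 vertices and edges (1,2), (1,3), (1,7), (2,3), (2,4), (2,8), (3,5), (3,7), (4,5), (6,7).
1 (components: {1, 2, 3, 4, 5, 6, 7, 8})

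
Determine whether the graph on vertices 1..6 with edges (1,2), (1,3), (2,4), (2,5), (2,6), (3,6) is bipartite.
Yes. Partition: {1, 4, 5, 6}, {2, 3}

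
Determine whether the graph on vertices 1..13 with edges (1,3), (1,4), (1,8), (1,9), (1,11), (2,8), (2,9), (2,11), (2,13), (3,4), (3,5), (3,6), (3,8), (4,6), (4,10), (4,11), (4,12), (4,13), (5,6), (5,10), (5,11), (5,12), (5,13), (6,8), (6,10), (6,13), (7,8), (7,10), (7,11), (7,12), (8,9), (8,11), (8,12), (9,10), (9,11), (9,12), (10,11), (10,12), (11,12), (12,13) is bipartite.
No (odd cycle of length 3: 8 -> 1 -> 11 -> 8)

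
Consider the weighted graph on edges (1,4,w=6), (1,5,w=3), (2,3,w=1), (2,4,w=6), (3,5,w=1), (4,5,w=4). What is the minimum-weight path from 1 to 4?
6 (path: 1 -> 4; weights 6 = 6)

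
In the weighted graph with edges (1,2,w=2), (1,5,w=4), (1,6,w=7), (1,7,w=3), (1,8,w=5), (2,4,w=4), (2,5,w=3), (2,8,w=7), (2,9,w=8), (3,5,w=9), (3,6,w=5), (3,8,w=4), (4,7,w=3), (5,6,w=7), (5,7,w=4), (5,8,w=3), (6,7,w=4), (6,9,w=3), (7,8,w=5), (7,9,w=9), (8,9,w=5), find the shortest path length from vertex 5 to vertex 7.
4 (path: 5 -> 7; weights 4 = 4)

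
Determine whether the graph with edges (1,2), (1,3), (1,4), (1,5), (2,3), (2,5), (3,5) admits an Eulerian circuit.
No (4 vertices have odd degree: {2, 3, 4, 5}; Eulerian circuit requires 0)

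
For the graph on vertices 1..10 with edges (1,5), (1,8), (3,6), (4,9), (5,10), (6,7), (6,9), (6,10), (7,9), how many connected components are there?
2 (components: {1, 3, 4, 5, 6, 7, 8, 9, 10}, {2})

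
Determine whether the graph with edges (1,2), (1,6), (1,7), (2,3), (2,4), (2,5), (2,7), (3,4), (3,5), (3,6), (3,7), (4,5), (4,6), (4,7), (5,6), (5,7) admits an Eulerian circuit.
No (6 vertices have odd degree: {1, 2, 3, 4, 5, 7}; Eulerian circuit requires 0)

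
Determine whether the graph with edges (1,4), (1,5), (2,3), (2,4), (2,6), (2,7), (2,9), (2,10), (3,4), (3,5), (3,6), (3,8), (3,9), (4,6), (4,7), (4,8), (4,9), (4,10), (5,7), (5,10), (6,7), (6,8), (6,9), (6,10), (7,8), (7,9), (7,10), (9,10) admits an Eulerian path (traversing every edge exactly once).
Yes (the graph is connected and exactly 2 vertices have odd degree: {6, 7}; any Eulerian path must start and end at those)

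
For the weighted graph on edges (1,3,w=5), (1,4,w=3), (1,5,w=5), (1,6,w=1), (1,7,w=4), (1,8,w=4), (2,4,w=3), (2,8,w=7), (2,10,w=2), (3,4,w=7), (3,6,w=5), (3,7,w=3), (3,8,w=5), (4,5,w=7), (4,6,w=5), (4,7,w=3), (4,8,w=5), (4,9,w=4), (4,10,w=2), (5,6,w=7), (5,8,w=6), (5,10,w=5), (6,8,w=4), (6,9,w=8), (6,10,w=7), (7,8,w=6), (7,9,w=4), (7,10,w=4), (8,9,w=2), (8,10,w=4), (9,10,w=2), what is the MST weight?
23 (MST edges: (1,4,w=3), (1,5,w=5), (1,6,w=1), (2,10,w=2), (3,7,w=3), (4,7,w=3), (4,10,w=2), (8,9,w=2), (9,10,w=2); sum of weights 3 + 5 + 1 + 2 + 3 + 3 + 2 + 2 + 2 = 23)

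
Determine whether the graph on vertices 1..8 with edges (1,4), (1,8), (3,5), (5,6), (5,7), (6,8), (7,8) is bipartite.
Yes. Partition: {1, 2, 3, 6, 7}, {4, 5, 8}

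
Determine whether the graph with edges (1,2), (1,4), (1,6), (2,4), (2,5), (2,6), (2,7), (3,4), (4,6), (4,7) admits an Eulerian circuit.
No (6 vertices have odd degree: {1, 2, 3, 4, 5, 6}; Eulerian circuit requires 0)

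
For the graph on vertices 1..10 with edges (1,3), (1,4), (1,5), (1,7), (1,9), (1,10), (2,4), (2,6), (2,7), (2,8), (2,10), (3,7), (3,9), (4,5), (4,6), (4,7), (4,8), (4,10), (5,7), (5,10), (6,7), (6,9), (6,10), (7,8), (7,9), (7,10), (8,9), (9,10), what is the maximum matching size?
5 (matching: (1,5), (2,8), (3,7), (4,6), (9,10); upper bound floor(n/2) = floor(10/2) = 5)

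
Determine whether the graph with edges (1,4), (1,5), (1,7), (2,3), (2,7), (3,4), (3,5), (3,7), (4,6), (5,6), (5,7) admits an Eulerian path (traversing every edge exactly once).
Yes (the graph is connected and exactly 2 vertices have odd degree: {1, 4}; any Eulerian path must start and end at those)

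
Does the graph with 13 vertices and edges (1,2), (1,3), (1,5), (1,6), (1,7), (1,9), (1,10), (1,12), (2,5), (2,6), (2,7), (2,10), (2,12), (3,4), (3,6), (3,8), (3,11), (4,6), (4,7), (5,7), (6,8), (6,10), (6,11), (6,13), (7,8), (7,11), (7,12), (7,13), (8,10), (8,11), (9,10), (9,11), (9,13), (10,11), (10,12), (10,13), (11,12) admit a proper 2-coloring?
No (odd cycle of length 3: 6 -> 1 -> 2 -> 6)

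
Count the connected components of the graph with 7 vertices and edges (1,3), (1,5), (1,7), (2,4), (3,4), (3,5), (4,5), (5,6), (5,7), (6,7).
1 (components: {1, 2, 3, 4, 5, 6, 7})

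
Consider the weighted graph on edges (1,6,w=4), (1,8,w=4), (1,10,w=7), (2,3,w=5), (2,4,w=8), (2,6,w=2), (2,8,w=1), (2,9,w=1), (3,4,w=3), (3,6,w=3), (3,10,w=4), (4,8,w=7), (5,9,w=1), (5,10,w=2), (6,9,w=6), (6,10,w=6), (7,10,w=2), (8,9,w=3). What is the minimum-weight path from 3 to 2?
5 (path: 3 -> 2; weights 5 = 5)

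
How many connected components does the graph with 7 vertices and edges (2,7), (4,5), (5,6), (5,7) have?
3 (components: {1}, {2, 4, 5, 6, 7}, {3})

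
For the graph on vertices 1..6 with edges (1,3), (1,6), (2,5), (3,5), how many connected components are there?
2 (components: {1, 2, 3, 5, 6}, {4})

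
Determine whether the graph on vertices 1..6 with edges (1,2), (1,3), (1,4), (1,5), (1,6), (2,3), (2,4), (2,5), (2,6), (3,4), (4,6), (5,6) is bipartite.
No (odd cycle of length 3: 2 -> 1 -> 4 -> 2)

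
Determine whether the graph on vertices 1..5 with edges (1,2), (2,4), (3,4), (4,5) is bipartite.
Yes. Partition: {1, 4}, {2, 3, 5}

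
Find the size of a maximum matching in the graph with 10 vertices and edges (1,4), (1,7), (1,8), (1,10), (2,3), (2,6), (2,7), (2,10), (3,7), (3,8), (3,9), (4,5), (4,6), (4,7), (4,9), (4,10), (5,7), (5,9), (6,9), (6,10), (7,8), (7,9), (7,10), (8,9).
5 (matching: (1,8), (2,3), (4,6), (5,9), (7,10); upper bound floor(n/2) = floor(10/2) = 5)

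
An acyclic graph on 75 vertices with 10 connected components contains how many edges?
65 (Each of the 10 component trees on V_i vertices has V_i - 1 edges; summing gives V - C = 75 - 10 = 65)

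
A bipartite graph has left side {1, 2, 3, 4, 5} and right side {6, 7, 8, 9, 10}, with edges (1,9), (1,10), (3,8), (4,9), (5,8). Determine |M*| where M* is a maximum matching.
3 (matching: (1,10), (3,8), (4,9); upper bound min(|L|,|R|) = min(5,5) = 5)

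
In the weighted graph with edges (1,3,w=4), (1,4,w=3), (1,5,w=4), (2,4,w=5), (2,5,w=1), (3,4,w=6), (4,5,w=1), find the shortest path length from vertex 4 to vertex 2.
2 (path: 4 -> 5 -> 2; weights 1 + 1 = 2)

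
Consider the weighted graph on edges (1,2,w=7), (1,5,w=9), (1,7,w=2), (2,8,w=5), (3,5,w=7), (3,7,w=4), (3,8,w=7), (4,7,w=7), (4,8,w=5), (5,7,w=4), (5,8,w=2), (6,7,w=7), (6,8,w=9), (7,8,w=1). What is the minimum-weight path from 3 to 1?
6 (path: 3 -> 7 -> 1; weights 4 + 2 = 6)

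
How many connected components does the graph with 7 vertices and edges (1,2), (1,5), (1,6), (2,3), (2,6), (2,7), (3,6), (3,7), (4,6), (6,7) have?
1 (components: {1, 2, 3, 4, 5, 6, 7})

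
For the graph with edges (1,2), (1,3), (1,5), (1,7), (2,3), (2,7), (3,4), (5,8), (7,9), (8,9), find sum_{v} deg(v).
20 (handshake: sum of degrees = 2|E| = 2 x 10 = 20)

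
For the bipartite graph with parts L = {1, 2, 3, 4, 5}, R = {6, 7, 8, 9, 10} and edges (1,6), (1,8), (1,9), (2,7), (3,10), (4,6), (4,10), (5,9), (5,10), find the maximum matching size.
5 (matching: (1,8), (2,7), (3,10), (4,6), (5,9); upper bound min(|L|,|R|) = min(5,5) = 5)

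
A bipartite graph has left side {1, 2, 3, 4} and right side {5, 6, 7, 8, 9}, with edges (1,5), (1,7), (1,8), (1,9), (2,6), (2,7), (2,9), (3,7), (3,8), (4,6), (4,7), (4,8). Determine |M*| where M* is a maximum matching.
4 (matching: (1,9), (2,7), (3,8), (4,6); upper bound min(|L|,|R|) = min(4,5) = 4)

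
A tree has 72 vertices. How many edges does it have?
71 (A tree on V vertices has V - 1 edges, so 72 - 1 = 71)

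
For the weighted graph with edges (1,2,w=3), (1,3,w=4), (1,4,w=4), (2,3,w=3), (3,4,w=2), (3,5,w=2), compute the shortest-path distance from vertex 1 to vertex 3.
4 (path: 1 -> 3; weights 4 = 4)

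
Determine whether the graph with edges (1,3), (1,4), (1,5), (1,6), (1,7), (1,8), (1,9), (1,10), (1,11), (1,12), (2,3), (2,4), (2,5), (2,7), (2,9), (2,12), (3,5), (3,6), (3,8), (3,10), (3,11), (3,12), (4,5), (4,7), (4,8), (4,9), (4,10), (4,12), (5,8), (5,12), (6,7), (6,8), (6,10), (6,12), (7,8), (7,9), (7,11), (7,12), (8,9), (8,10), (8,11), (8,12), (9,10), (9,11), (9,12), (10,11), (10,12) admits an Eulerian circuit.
Yes (the graph is connected and all 12 vertices have even degree)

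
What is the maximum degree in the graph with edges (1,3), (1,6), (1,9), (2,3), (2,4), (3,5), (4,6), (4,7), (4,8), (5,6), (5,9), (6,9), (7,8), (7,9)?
4 (attained at vertices 4, 6, 9)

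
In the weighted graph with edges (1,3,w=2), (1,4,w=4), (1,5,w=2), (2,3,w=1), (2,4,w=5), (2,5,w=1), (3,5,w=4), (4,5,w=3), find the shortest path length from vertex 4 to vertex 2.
4 (path: 4 -> 5 -> 2; weights 3 + 1 = 4)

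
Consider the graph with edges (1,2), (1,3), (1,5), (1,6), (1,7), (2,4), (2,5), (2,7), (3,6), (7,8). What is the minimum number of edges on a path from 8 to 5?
3 (path: 8 -> 7 -> 2 -> 5, 3 edges)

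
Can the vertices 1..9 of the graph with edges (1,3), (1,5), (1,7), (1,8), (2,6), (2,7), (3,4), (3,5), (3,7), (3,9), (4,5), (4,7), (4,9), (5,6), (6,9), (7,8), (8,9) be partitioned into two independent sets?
No (odd cycle of length 3: 5 -> 1 -> 3 -> 5)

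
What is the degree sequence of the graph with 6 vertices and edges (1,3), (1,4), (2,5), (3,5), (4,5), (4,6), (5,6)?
[4, 3, 2, 2, 2, 1] (degrees: deg(1)=2, deg(2)=1, deg(3)=2, deg(4)=3, deg(5)=4, deg(6)=2)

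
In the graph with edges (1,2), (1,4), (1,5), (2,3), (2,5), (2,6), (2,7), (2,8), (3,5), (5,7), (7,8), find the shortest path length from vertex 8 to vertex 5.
2 (path: 8 -> 2 -> 5, 2 edges)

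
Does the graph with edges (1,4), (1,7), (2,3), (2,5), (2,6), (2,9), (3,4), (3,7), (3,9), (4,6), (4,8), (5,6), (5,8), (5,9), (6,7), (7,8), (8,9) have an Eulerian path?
Yes — and in fact it has an Eulerian circuit (the graph is connected and all 9 vertices have even degree)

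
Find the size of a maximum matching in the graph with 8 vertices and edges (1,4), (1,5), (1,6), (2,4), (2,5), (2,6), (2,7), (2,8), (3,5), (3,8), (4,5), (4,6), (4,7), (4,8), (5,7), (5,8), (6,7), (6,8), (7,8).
4 (matching: (1,6), (2,5), (3,8), (4,7); upper bound floor(n/2) = floor(8/2) = 4)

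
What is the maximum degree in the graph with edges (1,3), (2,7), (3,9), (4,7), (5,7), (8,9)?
3 (attained at vertex 7)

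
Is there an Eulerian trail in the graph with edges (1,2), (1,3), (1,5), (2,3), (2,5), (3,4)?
No (4 vertices have odd degree: {1, 2, 3, 4}; Eulerian path requires 0 or 2)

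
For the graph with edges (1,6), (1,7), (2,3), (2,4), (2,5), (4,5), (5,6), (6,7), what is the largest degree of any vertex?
3 (attained at vertices 2, 5, 6)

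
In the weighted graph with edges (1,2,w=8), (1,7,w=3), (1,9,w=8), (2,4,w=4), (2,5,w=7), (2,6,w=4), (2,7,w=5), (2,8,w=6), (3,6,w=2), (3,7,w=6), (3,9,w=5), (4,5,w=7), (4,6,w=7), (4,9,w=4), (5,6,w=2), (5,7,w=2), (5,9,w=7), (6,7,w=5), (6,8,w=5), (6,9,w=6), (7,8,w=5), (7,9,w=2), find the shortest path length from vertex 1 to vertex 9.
5 (path: 1 -> 7 -> 9; weights 3 + 2 = 5)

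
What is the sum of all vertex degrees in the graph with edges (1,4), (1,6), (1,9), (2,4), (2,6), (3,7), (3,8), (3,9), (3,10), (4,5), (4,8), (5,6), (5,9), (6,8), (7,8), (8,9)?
32 (handshake: sum of degrees = 2|E| = 2 x 16 = 32)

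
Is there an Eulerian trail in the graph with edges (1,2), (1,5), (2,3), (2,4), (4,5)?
Yes (the graph is connected and exactly 2 vertices have odd degree: {2, 3}; any Eulerian path must start and end at those)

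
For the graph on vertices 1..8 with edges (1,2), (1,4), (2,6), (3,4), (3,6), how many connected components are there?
4 (components: {1, 2, 3, 4, 6}, {5}, {7}, {8})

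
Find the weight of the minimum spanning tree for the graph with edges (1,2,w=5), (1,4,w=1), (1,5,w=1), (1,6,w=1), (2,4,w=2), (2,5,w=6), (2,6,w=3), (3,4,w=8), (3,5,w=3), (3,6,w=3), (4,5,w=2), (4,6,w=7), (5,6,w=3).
8 (MST edges: (1,4,w=1), (1,5,w=1), (1,6,w=1), (2,4,w=2), (3,6,w=3); sum of weights 1 + 1 + 1 + 2 + 3 = 8)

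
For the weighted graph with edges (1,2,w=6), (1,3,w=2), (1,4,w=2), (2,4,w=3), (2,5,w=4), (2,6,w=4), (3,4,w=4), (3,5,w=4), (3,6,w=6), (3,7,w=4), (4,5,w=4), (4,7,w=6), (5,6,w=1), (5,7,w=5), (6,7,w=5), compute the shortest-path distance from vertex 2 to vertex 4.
3 (path: 2 -> 4; weights 3 = 3)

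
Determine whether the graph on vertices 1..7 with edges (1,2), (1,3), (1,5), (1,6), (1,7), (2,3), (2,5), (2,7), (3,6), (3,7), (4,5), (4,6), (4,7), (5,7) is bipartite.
No (odd cycle of length 3: 3 -> 1 -> 2 -> 3)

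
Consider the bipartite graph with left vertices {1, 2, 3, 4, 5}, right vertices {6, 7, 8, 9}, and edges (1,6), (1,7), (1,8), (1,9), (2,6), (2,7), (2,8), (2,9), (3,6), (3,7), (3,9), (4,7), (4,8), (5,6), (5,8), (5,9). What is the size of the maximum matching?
4 (matching: (1,9), (2,8), (3,7), (5,6); upper bound min(|L|,|R|) = min(5,4) = 4)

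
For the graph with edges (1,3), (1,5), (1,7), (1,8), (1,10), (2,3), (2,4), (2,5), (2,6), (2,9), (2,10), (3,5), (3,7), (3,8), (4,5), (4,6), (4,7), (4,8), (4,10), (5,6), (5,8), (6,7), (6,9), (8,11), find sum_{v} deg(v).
48 (handshake: sum of degrees = 2|E| = 2 x 24 = 48)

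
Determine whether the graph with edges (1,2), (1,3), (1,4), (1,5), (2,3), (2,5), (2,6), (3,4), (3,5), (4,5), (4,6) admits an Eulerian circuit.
Yes (the graph is connected and all 6 vertices have even degree)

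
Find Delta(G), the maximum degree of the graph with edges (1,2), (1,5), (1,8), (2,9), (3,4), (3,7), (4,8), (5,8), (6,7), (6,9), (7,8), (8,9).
5 (attained at vertex 8)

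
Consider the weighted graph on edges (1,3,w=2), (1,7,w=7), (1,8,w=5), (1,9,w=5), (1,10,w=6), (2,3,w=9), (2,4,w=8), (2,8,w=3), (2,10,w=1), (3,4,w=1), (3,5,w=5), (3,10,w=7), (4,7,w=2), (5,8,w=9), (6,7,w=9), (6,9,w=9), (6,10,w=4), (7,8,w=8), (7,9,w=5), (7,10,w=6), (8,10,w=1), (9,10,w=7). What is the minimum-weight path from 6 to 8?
5 (path: 6 -> 10 -> 8; weights 4 + 1 = 5)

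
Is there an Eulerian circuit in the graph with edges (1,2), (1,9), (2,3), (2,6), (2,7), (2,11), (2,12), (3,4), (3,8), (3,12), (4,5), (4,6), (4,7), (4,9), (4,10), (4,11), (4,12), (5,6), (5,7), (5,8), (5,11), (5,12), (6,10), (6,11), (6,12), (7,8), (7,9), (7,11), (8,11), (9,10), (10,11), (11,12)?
Yes (the graph is connected and all 12 vertices have even degree)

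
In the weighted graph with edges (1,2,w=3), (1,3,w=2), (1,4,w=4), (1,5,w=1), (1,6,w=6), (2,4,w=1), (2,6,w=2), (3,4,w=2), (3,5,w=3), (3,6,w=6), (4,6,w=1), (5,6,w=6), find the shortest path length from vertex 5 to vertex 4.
5 (path: 5 -> 3 -> 4; weights 3 + 2 = 5)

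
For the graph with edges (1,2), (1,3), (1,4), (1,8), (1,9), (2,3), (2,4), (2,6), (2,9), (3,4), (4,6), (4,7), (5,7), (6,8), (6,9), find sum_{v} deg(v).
30 (handshake: sum of degrees = 2|E| = 2 x 15 = 30)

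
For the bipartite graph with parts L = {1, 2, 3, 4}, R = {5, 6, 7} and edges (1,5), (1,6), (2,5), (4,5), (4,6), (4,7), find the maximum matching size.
3 (matching: (1,6), (2,5), (4,7); upper bound min(|L|,|R|) = min(4,3) = 3)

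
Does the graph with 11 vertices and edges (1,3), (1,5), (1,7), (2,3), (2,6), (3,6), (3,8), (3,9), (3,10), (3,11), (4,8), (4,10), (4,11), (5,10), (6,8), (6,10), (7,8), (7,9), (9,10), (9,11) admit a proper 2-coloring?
No (odd cycle of length 3: 6 -> 3 -> 10 -> 6)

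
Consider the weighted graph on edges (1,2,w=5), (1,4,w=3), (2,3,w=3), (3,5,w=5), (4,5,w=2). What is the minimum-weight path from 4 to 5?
2 (path: 4 -> 5; weights 2 = 2)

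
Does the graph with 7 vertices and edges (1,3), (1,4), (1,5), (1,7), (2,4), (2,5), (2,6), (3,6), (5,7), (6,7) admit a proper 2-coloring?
No (odd cycle of length 3: 5 -> 1 -> 7 -> 5)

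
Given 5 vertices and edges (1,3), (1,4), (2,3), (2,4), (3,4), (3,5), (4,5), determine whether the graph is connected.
Yes (BFS from 1 visits [1, 3, 4, 2, 5] — all 5 vertices reached)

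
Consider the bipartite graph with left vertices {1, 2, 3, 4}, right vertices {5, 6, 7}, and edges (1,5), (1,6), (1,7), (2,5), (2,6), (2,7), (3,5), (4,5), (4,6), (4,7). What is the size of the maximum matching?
3 (matching: (1,7), (2,6), (3,5); upper bound min(|L|,|R|) = min(4,3) = 3)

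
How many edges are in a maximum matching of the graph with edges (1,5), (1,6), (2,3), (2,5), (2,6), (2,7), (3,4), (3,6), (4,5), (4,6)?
3 (matching: (1,6), (2,7), (4,5); upper bound floor(n/2) = floor(7/2) = 3)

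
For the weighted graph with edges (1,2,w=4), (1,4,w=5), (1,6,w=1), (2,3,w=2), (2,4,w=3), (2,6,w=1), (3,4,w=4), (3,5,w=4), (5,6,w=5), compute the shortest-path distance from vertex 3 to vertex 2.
2 (path: 3 -> 2; weights 2 = 2)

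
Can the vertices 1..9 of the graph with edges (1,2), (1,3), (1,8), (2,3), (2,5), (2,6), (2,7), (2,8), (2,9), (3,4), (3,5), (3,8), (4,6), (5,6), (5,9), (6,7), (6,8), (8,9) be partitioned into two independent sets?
No (odd cycle of length 3: 3 -> 1 -> 2 -> 3)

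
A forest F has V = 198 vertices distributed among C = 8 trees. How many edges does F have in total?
190 (Each of the 8 component trees on V_i vertices has V_i - 1 edges; summing gives V - C = 198 - 8 = 190)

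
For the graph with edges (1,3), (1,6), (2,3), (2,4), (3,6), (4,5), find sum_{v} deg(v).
12 (handshake: sum of degrees = 2|E| = 2 x 6 = 12)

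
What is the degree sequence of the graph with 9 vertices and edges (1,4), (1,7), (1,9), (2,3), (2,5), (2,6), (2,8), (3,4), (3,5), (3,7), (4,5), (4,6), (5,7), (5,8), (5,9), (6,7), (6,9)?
[6, 4, 4, 4, 4, 4, 3, 3, 2] (degrees: deg(1)=3, deg(2)=4, deg(3)=4, deg(4)=4, deg(5)=6, deg(6)=4, deg(7)=4, deg(8)=2, deg(9)=3)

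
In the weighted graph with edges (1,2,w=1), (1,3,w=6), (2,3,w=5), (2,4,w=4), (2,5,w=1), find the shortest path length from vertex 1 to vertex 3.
6 (path: 1 -> 3; weights 6 = 6)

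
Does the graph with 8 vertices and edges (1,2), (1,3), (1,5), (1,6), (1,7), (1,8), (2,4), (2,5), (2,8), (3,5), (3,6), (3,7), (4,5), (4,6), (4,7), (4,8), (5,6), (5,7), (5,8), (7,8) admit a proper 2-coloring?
No (odd cycle of length 3: 5 -> 1 -> 6 -> 5)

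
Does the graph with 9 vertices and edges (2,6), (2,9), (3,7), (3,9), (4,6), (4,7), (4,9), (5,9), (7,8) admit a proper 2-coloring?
Yes. Partition: {1, 2, 3, 4, 5, 8}, {6, 7, 9}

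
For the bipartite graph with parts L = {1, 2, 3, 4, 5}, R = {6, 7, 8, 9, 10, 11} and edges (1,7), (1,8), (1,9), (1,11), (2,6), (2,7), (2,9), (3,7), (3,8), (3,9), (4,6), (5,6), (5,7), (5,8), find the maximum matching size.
5 (matching: (1,11), (2,9), (3,8), (4,6), (5,7); upper bound min(|L|,|R|) = min(5,6) = 5)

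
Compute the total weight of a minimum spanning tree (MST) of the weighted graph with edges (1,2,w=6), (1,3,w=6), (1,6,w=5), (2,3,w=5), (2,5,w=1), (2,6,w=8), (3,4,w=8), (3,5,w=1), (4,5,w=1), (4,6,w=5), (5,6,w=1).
9 (MST edges: (1,6,w=5), (2,5,w=1), (3,5,w=1), (4,5,w=1), (5,6,w=1); sum of weights 5 + 1 + 1 + 1 + 1 = 9)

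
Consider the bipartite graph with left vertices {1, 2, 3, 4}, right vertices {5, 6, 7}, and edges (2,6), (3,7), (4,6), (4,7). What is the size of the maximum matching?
2 (matching: (2,6), (3,7); upper bound min(|L|,|R|) = min(4,3) = 3)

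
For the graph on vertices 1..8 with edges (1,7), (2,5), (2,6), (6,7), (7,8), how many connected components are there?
3 (components: {1, 2, 5, 6, 7, 8}, {3}, {4})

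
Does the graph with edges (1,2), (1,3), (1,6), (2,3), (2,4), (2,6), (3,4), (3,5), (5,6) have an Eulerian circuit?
No (2 vertices have odd degree: {1, 6}; Eulerian circuit requires 0)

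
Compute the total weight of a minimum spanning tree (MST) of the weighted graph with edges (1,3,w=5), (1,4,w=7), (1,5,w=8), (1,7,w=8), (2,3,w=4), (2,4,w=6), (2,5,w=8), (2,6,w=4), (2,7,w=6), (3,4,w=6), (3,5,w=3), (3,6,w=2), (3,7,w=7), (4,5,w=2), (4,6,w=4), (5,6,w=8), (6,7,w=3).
19 (MST edges: (1,3,w=5), (2,6,w=4), (3,5,w=3), (3,6,w=2), (4,5,w=2), (6,7,w=3); sum of weights 5 + 4 + 3 + 2 + 2 + 3 = 19)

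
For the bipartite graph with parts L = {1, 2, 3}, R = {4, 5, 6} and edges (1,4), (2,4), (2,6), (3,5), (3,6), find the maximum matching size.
3 (matching: (1,4), (2,6), (3,5); upper bound min(|L|,|R|) = min(3,3) = 3)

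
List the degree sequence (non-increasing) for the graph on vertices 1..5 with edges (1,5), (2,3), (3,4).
[2, 1, 1, 1, 1] (degrees: deg(1)=1, deg(2)=1, deg(3)=2, deg(4)=1, deg(5)=1)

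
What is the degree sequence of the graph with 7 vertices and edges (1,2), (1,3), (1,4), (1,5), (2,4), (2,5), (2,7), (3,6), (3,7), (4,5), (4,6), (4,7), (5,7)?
[5, 4, 4, 4, 4, 3, 2] (degrees: deg(1)=4, deg(2)=4, deg(3)=3, deg(4)=5, deg(5)=4, deg(6)=2, deg(7)=4)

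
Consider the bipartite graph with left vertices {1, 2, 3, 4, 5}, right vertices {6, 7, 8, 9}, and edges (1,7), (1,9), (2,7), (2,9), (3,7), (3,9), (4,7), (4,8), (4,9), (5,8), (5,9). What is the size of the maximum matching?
3 (matching: (1,9), (2,7), (4,8); upper bound min(|L|,|R|) = min(5,4) = 4)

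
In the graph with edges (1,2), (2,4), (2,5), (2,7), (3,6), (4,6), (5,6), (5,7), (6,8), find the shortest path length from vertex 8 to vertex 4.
2 (path: 8 -> 6 -> 4, 2 edges)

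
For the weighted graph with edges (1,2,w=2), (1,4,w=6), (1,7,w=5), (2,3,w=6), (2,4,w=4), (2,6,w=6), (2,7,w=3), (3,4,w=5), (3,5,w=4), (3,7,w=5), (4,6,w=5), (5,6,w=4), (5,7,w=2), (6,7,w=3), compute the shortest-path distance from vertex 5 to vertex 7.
2 (path: 5 -> 7; weights 2 = 2)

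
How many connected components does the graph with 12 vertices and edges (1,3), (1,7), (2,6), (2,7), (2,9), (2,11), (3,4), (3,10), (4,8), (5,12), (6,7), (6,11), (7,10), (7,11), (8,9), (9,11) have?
2 (components: {1, 2, 3, 4, 6, 7, 8, 9, 10, 11}, {5, 12})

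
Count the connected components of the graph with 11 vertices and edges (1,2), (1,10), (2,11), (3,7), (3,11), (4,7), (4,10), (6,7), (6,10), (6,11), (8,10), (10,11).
3 (components: {1, 2, 3, 4, 6, 7, 8, 10, 11}, {5}, {9})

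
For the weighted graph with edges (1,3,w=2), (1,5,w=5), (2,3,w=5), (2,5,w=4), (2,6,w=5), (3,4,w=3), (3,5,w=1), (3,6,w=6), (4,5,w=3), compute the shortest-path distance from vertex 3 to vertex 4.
3 (path: 3 -> 4; weights 3 = 3)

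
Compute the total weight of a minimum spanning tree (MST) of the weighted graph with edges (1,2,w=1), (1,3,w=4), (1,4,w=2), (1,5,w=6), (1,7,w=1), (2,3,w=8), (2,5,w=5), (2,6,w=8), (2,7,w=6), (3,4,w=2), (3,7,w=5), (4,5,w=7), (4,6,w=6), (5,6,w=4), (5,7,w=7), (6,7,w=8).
15 (MST edges: (1,2,w=1), (1,4,w=2), (1,7,w=1), (2,5,w=5), (3,4,w=2), (5,6,w=4); sum of weights 1 + 2 + 1 + 5 + 2 + 4 = 15)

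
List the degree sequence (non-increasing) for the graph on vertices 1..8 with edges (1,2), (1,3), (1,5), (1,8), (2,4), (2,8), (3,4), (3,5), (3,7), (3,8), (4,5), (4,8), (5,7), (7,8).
[5, 5, 4, 4, 4, 3, 3, 0] (degrees: deg(1)=4, deg(2)=3, deg(3)=5, deg(4)=4, deg(5)=4, deg(6)=0, deg(7)=3, deg(8)=5)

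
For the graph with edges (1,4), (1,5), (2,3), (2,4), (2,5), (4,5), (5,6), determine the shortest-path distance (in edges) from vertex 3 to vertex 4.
2 (path: 3 -> 2 -> 4, 2 edges)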